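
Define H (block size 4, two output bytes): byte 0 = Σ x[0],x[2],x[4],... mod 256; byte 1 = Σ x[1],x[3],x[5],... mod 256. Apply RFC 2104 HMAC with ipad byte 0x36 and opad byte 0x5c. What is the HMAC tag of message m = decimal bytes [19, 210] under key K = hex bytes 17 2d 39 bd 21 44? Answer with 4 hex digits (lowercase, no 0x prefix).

19ee

Key hex bytes 17 2d 39 bd 21 44 is 6 bytes > B = 4, so hash it first: H(key) = 71 2e, then zero-pad to 4 bytes: K' = 71 2e 00 00.
K' ⊕ ipad = 47 18 36 36.  K' ⊕ opad = 2d 72 5c 5c.
Inner input = (K'⊕ipad) ∥ m = 47 18 36 36 ∥ 13 d2.
Inner hash: even-index sum = 144 mod 256 = 144; odd-index sum = 288 mod 256 = 32 → 90 20.
Outer input = (K'⊕opad) ∥ inner = 2d 72 5c 5c ∥ 90 20.
Outer hash (tag): even-index sum = 281 mod 256 = 25; odd-index sum = 238 mod 256 = 238 → 19 ee.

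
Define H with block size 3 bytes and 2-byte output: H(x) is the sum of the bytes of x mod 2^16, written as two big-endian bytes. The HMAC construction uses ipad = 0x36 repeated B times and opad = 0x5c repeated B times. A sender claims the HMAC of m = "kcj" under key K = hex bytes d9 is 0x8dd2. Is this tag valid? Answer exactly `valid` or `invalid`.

Key hex bytes d9 is 1 byte ≤ B = 3; zero-pad to 3 bytes: K' = d9 00 00.
K' ⊕ ipad = ef 36 36; K' ⊕ opad = 85 5c 5c.
Inner hash: sum = 239+54+54+107+99+106 = 659 → 02 93.
Outer hash (recomputed tag): sum = 133+92+92+2+147 = 466 → 01 d2.
Recomputed tag = 01d2; claimed = 8dd2 → mismatch.

invalid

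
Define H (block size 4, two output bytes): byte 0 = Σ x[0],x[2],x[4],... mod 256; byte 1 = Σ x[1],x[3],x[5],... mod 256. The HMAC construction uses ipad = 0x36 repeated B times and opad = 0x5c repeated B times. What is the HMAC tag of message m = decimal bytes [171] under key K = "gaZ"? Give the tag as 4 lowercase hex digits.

a926

Key "gaZ" = 67 61 5a is 3 bytes ≤ B = 4; zero-pad to 4 bytes: K' = 67 61 5a 00.
K' ⊕ ipad = 51 57 6c 36.  K' ⊕ opad = 3b 3d 06 5c.
Inner input = (K'⊕ipad) ∥ m = 51 57 6c 36 ∥ ab.
Inner hash: even-index sum = 360 mod 256 = 104; odd-index sum = 141 mod 256 = 141 → 68 8d.
Outer input = (K'⊕opad) ∥ inner = 3b 3d 06 5c ∥ 68 8d.
Outer hash (tag): even-index sum = 169 mod 256 = 169; odd-index sum = 294 mod 256 = 38 → a9 26.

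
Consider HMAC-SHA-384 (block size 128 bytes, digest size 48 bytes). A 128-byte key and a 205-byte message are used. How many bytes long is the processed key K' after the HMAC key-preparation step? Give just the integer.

Key is 128 ≤ 128 bytes, zero-padded: |K'| = 128.

128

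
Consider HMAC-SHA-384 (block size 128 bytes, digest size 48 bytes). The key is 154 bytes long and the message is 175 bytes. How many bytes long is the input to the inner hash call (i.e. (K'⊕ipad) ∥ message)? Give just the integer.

Key is 154 > 128 bytes, so it is hashed to 48 bytes then zero-padded to 128: |K'| = 128.
Inner input = (K'⊕ipad) ∥ m → 128 + 175 = 303 bytes.

303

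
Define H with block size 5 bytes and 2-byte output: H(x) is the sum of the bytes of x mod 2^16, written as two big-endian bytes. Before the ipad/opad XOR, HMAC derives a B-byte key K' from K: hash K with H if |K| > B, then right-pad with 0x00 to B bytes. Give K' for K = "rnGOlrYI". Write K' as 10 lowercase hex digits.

02f6000000

|K| = 8 > B = 5, so first hash the key.
H(K): sum = 114+110+71+79+108+114+89+73 = 758 → 02 f6.
Zero-pad H(K) = 02 f6 to 5 bytes: K' = 02 f6 00 00 00.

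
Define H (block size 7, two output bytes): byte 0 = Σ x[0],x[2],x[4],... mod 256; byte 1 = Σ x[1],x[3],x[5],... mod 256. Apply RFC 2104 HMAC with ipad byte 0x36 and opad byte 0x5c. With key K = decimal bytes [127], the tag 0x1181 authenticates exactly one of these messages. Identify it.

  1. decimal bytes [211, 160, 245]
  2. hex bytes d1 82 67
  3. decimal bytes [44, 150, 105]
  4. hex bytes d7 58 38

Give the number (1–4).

2

Key decimal bytes [127] = 7f is 1 byte ≤ B = 7; zero-pad to 7 bytes: K' = 7f 00 00 00 00 00 00.
K' ⊕ ipad = 49 36 36 36 36 36 36; K' ⊕ opad = 23 5c 5c 5c 5c 5c 5c.
m1: inner = H(49 36 36 36 36 36 36 d3 a0 f5) = 8b 6a; tag = H(23 5c 5c 5c 5c 5c 5c 8b 6a) = a19f
m2: inner = H(49 36 36 36 36 36 36 d1 82 67) = 6d da; tag = H(23 5c 5c 5c 5c 5c 5c 6d da) = 1181 ← matches
m3: inner = H(49 36 36 36 36 36 36 2c 96 69) = 81 37; tag = H(23 5c 5c 5c 5c 5c 5c 81 37) = 6e95
m4: inner = H(49 36 36 36 36 36 36 d7 58 38) = 43 b1; tag = H(23 5c 5c 5c 5c 5c 5c 43 b1) = e857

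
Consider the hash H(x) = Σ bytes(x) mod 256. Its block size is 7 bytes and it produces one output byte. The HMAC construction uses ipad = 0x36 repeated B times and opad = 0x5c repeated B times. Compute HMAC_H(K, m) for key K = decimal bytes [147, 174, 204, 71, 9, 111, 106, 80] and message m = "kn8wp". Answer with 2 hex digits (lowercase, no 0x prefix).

Key decimal bytes [147, 174, 204, 71, 9, 111, 106, 80] = 93 ae cc 47 09 6f 6a 50 is 8 bytes > B = 7, so hash it first: H(key) = 86, then zero-pad to 7 bytes: K' = 86 00 00 00 00 00 00.
K' ⊕ ipad = b0 36 36 36 36 36 36.  K' ⊕ opad = da 5c 5c 5c 5c 5c 5c.
Inner input = (K'⊕ipad) ∥ m = b0 36 36 36 36 36 36 ∥ 6b 6e 38 77 70.
Inner hash: sum = 176+54+54+54+54+54+54+107+110+56+119+112 = 1004; mod 256 = 236 → ec.
Outer input = (K'⊕opad) ∥ inner = da 5c 5c 5c 5c 5c 5c ∥ ec.
Outer hash (tag): sum = 218+92+92+92+92+92+92+236 = 1006; mod 256 = 238 → ee.

ee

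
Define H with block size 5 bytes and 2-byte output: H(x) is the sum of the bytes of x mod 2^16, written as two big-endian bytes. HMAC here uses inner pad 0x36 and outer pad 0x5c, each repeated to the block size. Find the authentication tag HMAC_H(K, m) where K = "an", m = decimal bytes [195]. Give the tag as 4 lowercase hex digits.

0199

Key "an" = 61 6e is 2 bytes ≤ B = 5; zero-pad to 5 bytes: K' = 61 6e 00 00 00.
K' ⊕ ipad = 57 58 36 36 36.  K' ⊕ opad = 3d 32 5c 5c 5c.
Inner input = (K'⊕ipad) ∥ m = 57 58 36 36 36 ∥ c3.
Inner hash: sum = 87+88+54+54+54+195 = 532 → 02 14.
Outer input = (K'⊕opad) ∥ inner = 3d 32 5c 5c 5c ∥ 02 14.
Outer hash (tag): sum = 61+50+92+92+92+2+20 = 409 → 01 99.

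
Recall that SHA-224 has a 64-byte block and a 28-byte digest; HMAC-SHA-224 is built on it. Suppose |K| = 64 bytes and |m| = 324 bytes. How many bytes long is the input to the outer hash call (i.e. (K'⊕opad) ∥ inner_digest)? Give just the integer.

92

Key is 64 ≤ 64 bytes, zero-padded: |K'| = 64.
Outer input = (K'⊕opad) ∥ H(inner) → 64 + 28 = 92 bytes.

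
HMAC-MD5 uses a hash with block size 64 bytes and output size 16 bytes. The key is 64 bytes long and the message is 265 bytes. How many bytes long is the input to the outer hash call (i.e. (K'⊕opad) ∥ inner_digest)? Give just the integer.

Key is 64 ≤ 64 bytes, zero-padded: |K'| = 64.
Outer input = (K'⊕opad) ∥ H(inner) → 64 + 16 = 80 bytes.

80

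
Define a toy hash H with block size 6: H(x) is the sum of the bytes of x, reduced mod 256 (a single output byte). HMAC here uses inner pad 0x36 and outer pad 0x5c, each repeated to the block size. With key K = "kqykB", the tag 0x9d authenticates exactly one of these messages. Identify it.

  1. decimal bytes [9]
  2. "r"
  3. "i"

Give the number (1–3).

Key "kqykB" = 6b 71 79 6b 42 is 5 bytes ≤ B = 6; zero-pad to 6 bytes: K' = 6b 71 79 6b 42 00.
K' ⊕ ipad = 5d 47 4f 5d 74 36; K' ⊕ opad = 37 2d 25 37 1e 5c.
m1: inner = H(5d 47 4f 5d 74 36 09) = 03; tag = H(37 2d 25 37 1e 5c 03) = 3d
m2: inner = H(5d 47 4f 5d 74 36 72) = 6c; tag = H(37 2d 25 37 1e 5c 6c) = a6
m3: inner = H(5d 47 4f 5d 74 36 69) = 63; tag = H(37 2d 25 37 1e 5c 63) = 9d ← matches

3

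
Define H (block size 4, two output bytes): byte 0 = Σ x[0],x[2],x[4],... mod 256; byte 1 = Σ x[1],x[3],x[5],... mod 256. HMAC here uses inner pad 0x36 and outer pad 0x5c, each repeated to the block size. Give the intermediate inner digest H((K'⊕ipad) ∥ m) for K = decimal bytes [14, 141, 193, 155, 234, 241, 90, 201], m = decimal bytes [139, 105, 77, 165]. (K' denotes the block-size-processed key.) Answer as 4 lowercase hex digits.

3318

Key decimal bytes [14, 141, 193, 155, 234, 241, 90, 201] = 0e 8d c1 9b ea f1 5a c9 is 8 bytes > B = 4, so hash it first: H(key) = 13 e2, then zero-pad to 4 bytes: K' = 13 e2 00 00.
K' ⊕ ipad = 25 d4 36 36.
Inner input = 25 d4 36 36 ∥ 8b 69 4d a5.
Inner hash: even-index sum = 307 mod 256 = 51; odd-index sum = 536 mod 256 = 24 → 33 18.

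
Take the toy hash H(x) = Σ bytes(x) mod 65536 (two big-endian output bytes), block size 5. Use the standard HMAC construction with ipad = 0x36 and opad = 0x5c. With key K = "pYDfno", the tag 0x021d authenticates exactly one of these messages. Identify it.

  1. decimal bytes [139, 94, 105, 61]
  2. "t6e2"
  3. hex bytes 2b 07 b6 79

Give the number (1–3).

3

Key "pYDfno" = 70 59 44 66 6e 6f is 6 bytes > B = 5, so hash it first: H(key) = 02 50, then zero-pad to 5 bytes: K' = 02 50 00 00 00.
K' ⊕ ipad = 34 66 36 36 36; K' ⊕ opad = 5e 0c 5c 5c 5c.
m1: inner = H(34 66 36 36 36 8b 5e 69 3d) = 02 cb; tag = H(5e 0c 5c 5c 5c 02 cb) = 024b
m2: inner = H(34 66 36 36 36 74 36 65 32) = 02 7d; tag = H(5e 0c 5c 5c 5c 02 7d) = 01fd
m3: inner = H(34 66 36 36 36 2b 07 b6 79) = 02 9d; tag = H(5e 0c 5c 5c 5c 02 9d) = 021d ← matches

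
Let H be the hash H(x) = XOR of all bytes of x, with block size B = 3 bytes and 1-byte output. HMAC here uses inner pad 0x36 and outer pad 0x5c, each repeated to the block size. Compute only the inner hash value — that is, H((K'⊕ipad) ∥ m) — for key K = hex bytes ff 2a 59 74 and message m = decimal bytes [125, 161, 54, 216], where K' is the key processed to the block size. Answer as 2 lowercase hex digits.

fc

Key hex bytes ff 2a 59 74 is 4 bytes > B = 3, so hash it first: H(key) = f8, then zero-pad to 3 bytes: K' = f8 00 00.
K' ⊕ ipad = ce 36 36.
Inner input = ce 36 36 ∥ 7d a1 36 d8.
Inner hash: XOR ce⊕36⊕36⊕7d⊕a1⊕36⊕d8 = fc.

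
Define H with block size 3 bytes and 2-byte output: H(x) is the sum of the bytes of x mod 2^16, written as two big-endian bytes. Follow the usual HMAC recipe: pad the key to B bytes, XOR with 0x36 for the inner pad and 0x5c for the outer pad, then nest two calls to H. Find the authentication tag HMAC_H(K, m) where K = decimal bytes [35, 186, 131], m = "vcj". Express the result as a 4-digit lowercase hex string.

02df

Key decimal bytes [35, 186, 131] = 23 ba 83 is exactly B = 3 bytes: K' = 23 ba 83.
K' ⊕ ipad = 15 8c b5.  K' ⊕ opad = 7f e6 df.
Inner input = (K'⊕ipad) ∥ m = 15 8c b5 ∥ 76 63 6a.
Inner hash: sum = 21+140+181+118+99+106 = 665 → 02 99.
Outer input = (K'⊕opad) ∥ inner = 7f e6 df ∥ 02 99.
Outer hash (tag): sum = 127+230+223+2+153 = 735 → 02 df.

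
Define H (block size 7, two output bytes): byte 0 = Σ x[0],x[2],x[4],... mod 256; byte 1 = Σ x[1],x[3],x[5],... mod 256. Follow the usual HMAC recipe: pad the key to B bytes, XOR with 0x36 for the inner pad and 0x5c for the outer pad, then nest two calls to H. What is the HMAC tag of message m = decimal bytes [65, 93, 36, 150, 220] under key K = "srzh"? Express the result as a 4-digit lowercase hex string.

Key "srzh" = 73 72 7a 68 is 4 bytes ≤ B = 7; zero-pad to 7 bytes: K' = 73 72 7a 68 00 00 00.
K' ⊕ ipad = 45 44 4c 5e 36 36 36.  K' ⊕ opad = 2f 2e 26 34 5c 5c 5c.
Inner input = (K'⊕ipad) ∥ m = 45 44 4c 5e 36 36 36 ∥ 41 5d 24 96 dc.
Inner hash: even-index sum = 496 mod 256 = 240; odd-index sum = 537 mod 256 = 25 → f0 19.
Outer input = (K'⊕opad) ∥ inner = 2f 2e 26 34 5c 5c 5c ∥ f0 19.
Outer hash (tag): even-index sum = 294 mod 256 = 38; odd-index sum = 430 mod 256 = 174 → 26 ae.

26ae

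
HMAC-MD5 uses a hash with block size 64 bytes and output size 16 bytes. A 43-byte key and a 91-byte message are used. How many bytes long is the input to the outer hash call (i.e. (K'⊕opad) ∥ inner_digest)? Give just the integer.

80

Key is 43 ≤ 64 bytes, zero-padded: |K'| = 64.
Outer input = (K'⊕opad) ∥ H(inner) → 64 + 16 = 80 bytes.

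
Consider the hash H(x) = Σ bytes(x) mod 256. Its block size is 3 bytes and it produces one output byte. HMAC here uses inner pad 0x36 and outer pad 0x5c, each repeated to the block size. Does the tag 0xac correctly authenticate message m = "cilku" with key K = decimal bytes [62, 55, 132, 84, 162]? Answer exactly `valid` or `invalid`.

invalid

Key decimal bytes [62, 55, 132, 84, 162] = 3e 37 84 54 a2 is 5 bytes > B = 3, so hash it first: H(key) = ef, then zero-pad to 3 bytes: K' = ef 00 00.
K' ⊕ ipad = d9 36 36; K' ⊕ opad = b3 5c 5c.
Inner hash: sum = 217+54+54+99+105+108+107+117 = 861; mod 256 = 93 → 5d.
Outer hash (recomputed tag): sum = 179+92+92+93 = 456; mod 256 = 200 → c8.
Recomputed tag = c8; claimed = ac → mismatch.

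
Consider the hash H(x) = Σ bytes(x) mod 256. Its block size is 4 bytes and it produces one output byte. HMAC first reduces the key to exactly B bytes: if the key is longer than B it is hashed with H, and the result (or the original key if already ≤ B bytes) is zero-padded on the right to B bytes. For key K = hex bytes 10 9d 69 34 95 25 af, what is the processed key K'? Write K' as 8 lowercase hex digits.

|K| = 7 > B = 4, so first hash the key.
H(K): sum = 16+157+105+52+149+37+175 = 691; mod 256 = 179 → b3.
Zero-pad H(K) = b3 to 4 bytes: K' = b3 00 00 00.

b3000000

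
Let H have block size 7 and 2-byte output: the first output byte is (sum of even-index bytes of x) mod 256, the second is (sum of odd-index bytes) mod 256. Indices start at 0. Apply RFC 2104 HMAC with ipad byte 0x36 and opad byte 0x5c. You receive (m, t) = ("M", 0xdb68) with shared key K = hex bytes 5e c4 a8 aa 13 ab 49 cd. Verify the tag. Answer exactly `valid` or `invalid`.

Key hex bytes 5e c4 a8 aa 13 ab 49 cd is 8 bytes > B = 7, so hash it first: H(key) = 62 e6, then zero-pad to 7 bytes: K' = 62 e6 00 00 00 00 00.
K' ⊕ ipad = 54 d0 36 36 36 36 36; K' ⊕ opad = 3e ba 5c 5c 5c 5c 5c.
Inner hash: even-index sum = 246 mod 256 = 246; odd-index sum = 393 mod 256 = 137 → f6 89.
Outer hash (recomputed tag): even-index sum = 475 mod 256 = 219; odd-index sum = 616 mod 256 = 104 → db 68.
Recomputed tag = db68; claimed = db68 → match.

valid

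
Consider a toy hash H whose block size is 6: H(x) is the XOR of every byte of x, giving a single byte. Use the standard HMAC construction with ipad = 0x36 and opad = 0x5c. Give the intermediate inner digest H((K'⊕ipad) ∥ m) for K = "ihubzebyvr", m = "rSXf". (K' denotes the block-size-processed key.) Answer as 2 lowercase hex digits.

09

Key "ihubzebyvr" = 69 68 75 62 7a 65 62 79 76 72 is 10 bytes > B = 6, so hash it first: H(key) = 16, then zero-pad to 6 bytes: K' = 16 00 00 00 00 00.
K' ⊕ ipad = 20 36 36 36 36 36.
Inner input = 20 36 36 36 36 36 ∥ 72 53 58 66.
Inner hash: XOR 20⊕36⊕36⊕36⊕36⊕36⊕72⊕53⊕58⊕66 = 09.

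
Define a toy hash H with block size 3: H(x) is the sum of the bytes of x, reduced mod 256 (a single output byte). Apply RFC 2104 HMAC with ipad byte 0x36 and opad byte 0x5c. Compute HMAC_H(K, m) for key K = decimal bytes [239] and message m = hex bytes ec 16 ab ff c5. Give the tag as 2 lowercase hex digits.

21

Key decimal bytes [239] = ef is 1 byte ≤ B = 3; zero-pad to 3 bytes: K' = ef 00 00.
K' ⊕ ipad = d9 36 36.  K' ⊕ opad = b3 5c 5c.
Inner input = (K'⊕ipad) ∥ m = d9 36 36 ∥ ec 16 ab ff c5.
Inner hash: sum = 217+54+54+236+22+171+255+197 = 1206; mod 256 = 182 → b6.
Outer input = (K'⊕opad) ∥ inner = b3 5c 5c ∥ b6.
Outer hash (tag): sum = 179+92+92+182 = 545; mod 256 = 33 → 21.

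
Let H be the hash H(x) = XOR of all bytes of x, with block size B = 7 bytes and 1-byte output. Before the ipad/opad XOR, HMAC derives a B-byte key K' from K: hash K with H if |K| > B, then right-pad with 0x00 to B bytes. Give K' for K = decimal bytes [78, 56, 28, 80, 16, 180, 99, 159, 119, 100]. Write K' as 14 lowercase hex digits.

71000000000000

|K| = 10 > B = 7, so first hash the key.
H(K): XOR 4e⊕38⊕1c⊕50⊕10⊕b4⊕63⊕9f⊕77⊕64 = 71.
Zero-pad H(K) = 71 to 7 bytes: K' = 71 00 00 00 00 00 00.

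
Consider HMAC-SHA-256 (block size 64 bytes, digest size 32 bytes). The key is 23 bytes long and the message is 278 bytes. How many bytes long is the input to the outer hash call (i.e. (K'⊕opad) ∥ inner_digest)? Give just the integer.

Key is 23 ≤ 64 bytes, zero-padded: |K'| = 64.
Outer input = (K'⊕opad) ∥ H(inner) → 64 + 32 = 96 bytes.

96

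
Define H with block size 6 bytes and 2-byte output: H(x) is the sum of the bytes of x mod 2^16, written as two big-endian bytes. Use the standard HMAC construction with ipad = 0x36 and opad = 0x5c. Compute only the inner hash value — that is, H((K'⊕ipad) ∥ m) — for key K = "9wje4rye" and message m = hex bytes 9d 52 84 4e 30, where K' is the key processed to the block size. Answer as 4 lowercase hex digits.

0333

Key "9wje4rye" = 39 77 6a 65 34 72 79 65 is 8 bytes > B = 6, so hash it first: H(key) = 03 03, then zero-pad to 6 bytes: K' = 03 03 00 00 00 00.
K' ⊕ ipad = 35 35 36 36 36 36.
Inner input = 35 35 36 36 36 36 ∥ 9d 52 84 4e 30.
Inner hash: sum = 53+53+54+54+54+54+157+82+132+78+48 = 819 → 03 33.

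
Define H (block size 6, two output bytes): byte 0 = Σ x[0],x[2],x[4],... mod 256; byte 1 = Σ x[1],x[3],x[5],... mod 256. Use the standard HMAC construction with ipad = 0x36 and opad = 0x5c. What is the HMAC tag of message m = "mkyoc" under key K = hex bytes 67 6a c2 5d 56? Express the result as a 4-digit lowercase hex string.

Key hex bytes 67 6a c2 5d 56 is 5 bytes ≤ B = 6; zero-pad to 6 bytes: K' = 67 6a c2 5d 56 00.
K' ⊕ ipad = 51 5c f4 6b 60 36.  K' ⊕ opad = 3b 36 9e 01 0a 5c.
Inner input = (K'⊕ipad) ∥ m = 51 5c f4 6b 60 36 ∥ 6d 6b 79 6f 63.
Inner hash: even-index sum = 750 mod 256 = 238; odd-index sum = 471 mod 256 = 215 → ee d7.
Outer input = (K'⊕opad) ∥ inner = 3b 36 9e 01 0a 5c ∥ ee d7.
Outer hash (tag): even-index sum = 465 mod 256 = 209; odd-index sum = 362 mod 256 = 106 → d1 6a.

d16a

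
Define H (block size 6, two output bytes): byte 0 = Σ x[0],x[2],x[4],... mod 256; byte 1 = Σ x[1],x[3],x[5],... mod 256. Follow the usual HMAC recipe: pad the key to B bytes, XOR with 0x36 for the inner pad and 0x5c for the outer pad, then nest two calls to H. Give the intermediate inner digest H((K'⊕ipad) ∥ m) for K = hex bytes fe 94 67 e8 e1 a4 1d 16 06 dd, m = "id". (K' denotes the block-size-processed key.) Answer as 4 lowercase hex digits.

34f5

Key hex bytes fe 94 67 e8 e1 a4 1d 16 06 dd is 10 bytes > B = 6, so hash it first: H(key) = 69 13, then zero-pad to 6 bytes: K' = 69 13 00 00 00 00.
K' ⊕ ipad = 5f 25 36 36 36 36.
Inner input = 5f 25 36 36 36 36 ∥ 69 64.
Inner hash: even-index sum = 308 mod 256 = 52; odd-index sum = 245 mod 256 = 245 → 34 f5.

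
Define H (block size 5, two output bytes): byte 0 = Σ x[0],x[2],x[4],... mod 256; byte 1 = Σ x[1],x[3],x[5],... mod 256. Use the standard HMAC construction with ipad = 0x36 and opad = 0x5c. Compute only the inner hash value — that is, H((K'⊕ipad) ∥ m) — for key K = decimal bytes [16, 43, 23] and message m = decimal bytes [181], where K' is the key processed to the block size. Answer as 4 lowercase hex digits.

Key decimal bytes [16, 43, 23] = 10 2b 17 is 3 bytes ≤ B = 5; zero-pad to 5 bytes: K' = 10 2b 17 00 00.
K' ⊕ ipad = 26 1d 21 36 36.
Inner input = 26 1d 21 36 36 ∥ b5.
Inner hash: even-index sum = 125 mod 256 = 125; odd-index sum = 264 mod 256 = 8 → 7d 08.

7d08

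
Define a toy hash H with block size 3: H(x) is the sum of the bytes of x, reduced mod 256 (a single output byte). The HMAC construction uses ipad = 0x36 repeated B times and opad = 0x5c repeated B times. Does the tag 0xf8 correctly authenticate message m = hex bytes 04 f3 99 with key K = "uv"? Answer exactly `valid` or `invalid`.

valid

Key "uv" = 75 76 is 2 bytes ≤ B = 3; zero-pad to 3 bytes: K' = 75 76 00.
K' ⊕ ipad = 43 40 36; K' ⊕ opad = 29 2a 5c.
Inner hash: sum = 67+64+54+4+243+153 = 585; mod 256 = 73 → 49.
Outer hash (recomputed tag): sum = 41+42+92+73 = 248 → f8.
Recomputed tag = f8; claimed = f8 → match.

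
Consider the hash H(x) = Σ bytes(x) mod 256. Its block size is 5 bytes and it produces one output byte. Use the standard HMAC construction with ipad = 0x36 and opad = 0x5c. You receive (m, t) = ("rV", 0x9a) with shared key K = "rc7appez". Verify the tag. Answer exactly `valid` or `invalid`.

Key "rc7appez" = 72 63 37 61 70 70 65 7a is 8 bytes > B = 5, so hash it first: H(key) = 2c, then zero-pad to 5 bytes: K' = 2c 00 00 00 00.
K' ⊕ ipad = 1a 36 36 36 36; K' ⊕ opad = 70 5c 5c 5c 5c.
Inner hash: sum = 26+54+54+54+54+114+86 = 442; mod 256 = 186 → ba.
Outer hash (recomputed tag): sum = 112+92+92+92+92+186 = 666; mod 256 = 154 → 9a.
Recomputed tag = 9a; claimed = 9a → match.

valid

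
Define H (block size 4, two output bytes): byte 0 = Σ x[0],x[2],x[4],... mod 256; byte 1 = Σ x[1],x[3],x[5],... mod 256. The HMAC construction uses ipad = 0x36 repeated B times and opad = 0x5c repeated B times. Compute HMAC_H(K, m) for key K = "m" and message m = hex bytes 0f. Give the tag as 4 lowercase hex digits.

2d24

Key "m" = 6d is 1 byte ≤ B = 4; zero-pad to 4 bytes: K' = 6d 00 00 00.
K' ⊕ ipad = 5b 36 36 36.  K' ⊕ opad = 31 5c 5c 5c.
Inner input = (K'⊕ipad) ∥ m = 5b 36 36 36 ∥ 0f.
Inner hash: even-index sum = 160 mod 256 = 160; odd-index sum = 108 mod 256 = 108 → a0 6c.
Outer input = (K'⊕opad) ∥ inner = 31 5c 5c 5c ∥ a0 6c.
Outer hash (tag): even-index sum = 301 mod 256 = 45; odd-index sum = 292 mod 256 = 36 → 2d 24.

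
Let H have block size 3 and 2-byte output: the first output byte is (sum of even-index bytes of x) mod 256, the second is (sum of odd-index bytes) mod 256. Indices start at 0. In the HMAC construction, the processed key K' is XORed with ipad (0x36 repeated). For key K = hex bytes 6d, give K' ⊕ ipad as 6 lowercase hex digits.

Key hex bytes 6d is 1 byte ≤ B = 3; zero-pad to 3 bytes: K' = 6d 00 00.
XOR each byte with 0x36: 6d⊕36=5b, 00⊕36=36, 00⊕36=36.

5b3636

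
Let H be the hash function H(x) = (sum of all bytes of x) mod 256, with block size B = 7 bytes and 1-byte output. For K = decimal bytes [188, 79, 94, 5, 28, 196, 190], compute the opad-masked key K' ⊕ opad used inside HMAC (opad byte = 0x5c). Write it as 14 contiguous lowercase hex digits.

e01302594098e2

Key decimal bytes [188, 79, 94, 5, 28, 196, 190] = bc 4f 5e 05 1c c4 be is exactly B = 7 bytes: K' = bc 4f 5e 05 1c c4 be.
XOR each byte with 0x5c: bc⊕5c=e0, 4f⊕5c=13, 5e⊕5c=02, 05⊕5c=59, 1c⊕5c=40, c4⊕5c=98, be⊕5c=e2.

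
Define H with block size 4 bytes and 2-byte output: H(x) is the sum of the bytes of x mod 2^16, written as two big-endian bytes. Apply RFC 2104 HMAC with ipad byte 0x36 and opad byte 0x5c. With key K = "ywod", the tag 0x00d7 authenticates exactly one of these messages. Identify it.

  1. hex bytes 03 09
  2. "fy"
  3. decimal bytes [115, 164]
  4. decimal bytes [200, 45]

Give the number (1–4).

2

Key "ywod" = 79 77 6f 64 is exactly B = 4 bytes: K' = 79 77 6f 64.
K' ⊕ ipad = 4f 41 59 52; K' ⊕ opad = 25 2b 33 38.
m1: inner = H(4f 41 59 52 03 09) = 01 47; tag = H(25 2b 33 38 01 47) = 0103
m2: inner = H(4f 41 59 52 66 79) = 02 1a; tag = H(25 2b 33 38 02 1a) = 00d7 ← matches
m3: inner = H(4f 41 59 52 73 a4) = 02 52; tag = H(25 2b 33 38 02 52) = 010f
m4: inner = H(4f 41 59 52 c8 2d) = 02 30; tag = H(25 2b 33 38 02 30) = 00ed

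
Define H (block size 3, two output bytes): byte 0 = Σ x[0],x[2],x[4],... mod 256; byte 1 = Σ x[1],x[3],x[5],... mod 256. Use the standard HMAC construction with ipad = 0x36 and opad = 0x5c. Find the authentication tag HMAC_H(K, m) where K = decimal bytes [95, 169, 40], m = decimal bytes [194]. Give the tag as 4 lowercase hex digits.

d87c

Key decimal bytes [95, 169, 40] = 5f a9 28 is exactly B = 3 bytes: K' = 5f a9 28.
K' ⊕ ipad = 69 9f 1e.  K' ⊕ opad = 03 f5 74.
Inner input = (K'⊕ipad) ∥ m = 69 9f 1e ∥ c2.
Inner hash: even-index sum = 135 mod 256 = 135; odd-index sum = 353 mod 256 = 97 → 87 61.
Outer input = (K'⊕opad) ∥ inner = 03 f5 74 ∥ 87 61.
Outer hash (tag): even-index sum = 216 mod 256 = 216; odd-index sum = 380 mod 256 = 124 → d8 7c.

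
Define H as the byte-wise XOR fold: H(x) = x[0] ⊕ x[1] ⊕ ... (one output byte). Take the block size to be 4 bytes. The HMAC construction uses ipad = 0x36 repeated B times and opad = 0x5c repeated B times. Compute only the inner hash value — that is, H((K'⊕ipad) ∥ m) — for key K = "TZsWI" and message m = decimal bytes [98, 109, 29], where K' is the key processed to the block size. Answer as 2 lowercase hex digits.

Key "TZsWI" = 54 5a 73 57 49 is 5 bytes > B = 4, so hash it first: H(key) = 63, then zero-pad to 4 bytes: K' = 63 00 00 00.
K' ⊕ ipad = 55 36 36 36.
Inner input = 55 36 36 36 ∥ 62 6d 1d.
Inner hash: XOR 55⊕36⊕36⊕36⊕62⊕6d⊕1d = 71.

71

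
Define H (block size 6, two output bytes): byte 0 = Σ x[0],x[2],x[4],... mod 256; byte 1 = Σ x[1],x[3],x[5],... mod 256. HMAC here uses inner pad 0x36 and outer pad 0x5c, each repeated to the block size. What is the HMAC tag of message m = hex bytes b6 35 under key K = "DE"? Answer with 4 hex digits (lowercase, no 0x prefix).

64e5

Key "DE" = 44 45 is 2 bytes ≤ B = 6; zero-pad to 6 bytes: K' = 44 45 00 00 00 00.
K' ⊕ ipad = 72 73 36 36 36 36.  K' ⊕ opad = 18 19 5c 5c 5c 5c.
Inner input = (K'⊕ipad) ∥ m = 72 73 36 36 36 36 ∥ b6 35.
Inner hash: even-index sum = 404 mod 256 = 148; odd-index sum = 276 mod 256 = 20 → 94 14.
Outer input = (K'⊕opad) ∥ inner = 18 19 5c 5c 5c 5c ∥ 94 14.
Outer hash (tag): even-index sum = 356 mod 256 = 100; odd-index sum = 229 mod 256 = 229 → 64 e5.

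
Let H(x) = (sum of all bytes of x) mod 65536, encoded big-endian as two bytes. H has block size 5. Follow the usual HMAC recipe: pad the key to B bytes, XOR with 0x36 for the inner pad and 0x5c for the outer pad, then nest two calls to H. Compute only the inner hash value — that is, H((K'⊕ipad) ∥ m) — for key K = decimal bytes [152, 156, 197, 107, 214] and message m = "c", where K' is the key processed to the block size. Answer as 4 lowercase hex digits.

03eb

Key decimal bytes [152, 156, 197, 107, 214] = 98 9c c5 6b d6 is exactly B = 5 bytes: K' = 98 9c c5 6b d6.
K' ⊕ ipad = ae aa f3 5d e0.
Inner input = ae aa f3 5d e0 ∥ 63.
Inner hash: sum = 174+170+243+93+224+99 = 1003 → 03 eb.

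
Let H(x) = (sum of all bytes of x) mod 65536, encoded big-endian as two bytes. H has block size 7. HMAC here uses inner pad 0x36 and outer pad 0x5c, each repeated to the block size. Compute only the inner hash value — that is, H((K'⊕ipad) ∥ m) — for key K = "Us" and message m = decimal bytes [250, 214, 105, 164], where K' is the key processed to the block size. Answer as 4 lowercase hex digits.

0493

Key "Us" = 55 73 is 2 bytes ≤ B = 7; zero-pad to 7 bytes: K' = 55 73 00 00 00 00 00.
K' ⊕ ipad = 63 45 36 36 36 36 36.
Inner input = 63 45 36 36 36 36 36 ∥ fa d6 69 a4.
Inner hash: sum = 99+69+54+54+54+54+54+250+214+105+164 = 1171 → 04 93.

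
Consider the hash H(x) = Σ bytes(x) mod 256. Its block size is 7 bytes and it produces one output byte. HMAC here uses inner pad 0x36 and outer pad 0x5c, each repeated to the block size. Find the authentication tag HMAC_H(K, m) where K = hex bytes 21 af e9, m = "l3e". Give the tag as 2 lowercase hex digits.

00

Key hex bytes 21 af e9 is 3 bytes ≤ B = 7; zero-pad to 7 bytes: K' = 21 af e9 00 00 00 00.
K' ⊕ ipad = 17 99 df 36 36 36 36.  K' ⊕ opad = 7d f3 b5 5c 5c 5c 5c.
Inner input = (K'⊕ipad) ∥ m = 17 99 df 36 36 36 36 ∥ 6c 33 65.
Inner hash: sum = 23+153+223+54+54+54+54+108+51+101 = 875; mod 256 = 107 → 6b.
Outer input = (K'⊕opad) ∥ inner = 7d f3 b5 5c 5c 5c 5c ∥ 6b.
Outer hash (tag): sum = 125+243+181+92+92+92+92+107 = 1024; mod 256 = 0 → 00.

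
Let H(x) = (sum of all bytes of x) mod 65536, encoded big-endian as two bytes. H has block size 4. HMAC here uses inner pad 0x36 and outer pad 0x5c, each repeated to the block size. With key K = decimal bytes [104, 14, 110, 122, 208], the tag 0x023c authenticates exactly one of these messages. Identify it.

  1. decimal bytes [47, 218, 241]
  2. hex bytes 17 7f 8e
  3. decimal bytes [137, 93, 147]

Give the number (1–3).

1

Key decimal bytes [104, 14, 110, 122, 208] = 68 0e 6e 7a d0 is 5 bytes > B = 4, so hash it first: H(key) = 02 2e, then zero-pad to 4 bytes: K' = 02 2e 00 00.
K' ⊕ ipad = 34 18 36 36; K' ⊕ opad = 5e 72 5c 5c.
m1: inner = H(34 18 36 36 2f da f1) = 02 b2; tag = H(5e 72 5c 5c 02 b2) = 023c ← matches
m2: inner = H(34 18 36 36 17 7f 8e) = 01 dc; tag = H(5e 72 5c 5c 01 dc) = 0265
m3: inner = H(34 18 36 36 89 5d 93) = 02 31; tag = H(5e 72 5c 5c 02 31) = 01bb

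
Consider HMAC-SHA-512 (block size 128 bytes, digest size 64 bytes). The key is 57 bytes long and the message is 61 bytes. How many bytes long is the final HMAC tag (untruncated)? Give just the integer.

The tag is one SHA-512 digest: 64 bytes.

64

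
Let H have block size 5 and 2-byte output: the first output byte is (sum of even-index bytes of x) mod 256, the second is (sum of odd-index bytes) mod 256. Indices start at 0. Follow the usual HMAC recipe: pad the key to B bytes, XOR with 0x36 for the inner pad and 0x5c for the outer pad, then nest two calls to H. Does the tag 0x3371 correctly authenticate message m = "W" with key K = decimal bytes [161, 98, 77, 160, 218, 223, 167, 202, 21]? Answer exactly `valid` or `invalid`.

invalid

Key decimal bytes [161, 98, 77, 160, 218, 223, 167, 202, 21] = a1 62 4d a0 da df a7 ca 15 is 9 bytes > B = 5, so hash it first: H(key) = 84 ab, then zero-pad to 5 bytes: K' = 84 ab 00 00 00.
K' ⊕ ipad = b2 9d 36 36 36; K' ⊕ opad = d8 f7 5c 5c 5c.
Inner hash: even-index sum = 286 mod 256 = 30; odd-index sum = 298 mod 256 = 42 → 1e 2a.
Outer hash (recomputed tag): even-index sum = 442 mod 256 = 186; odd-index sum = 369 mod 256 = 113 → ba 71.
Recomputed tag = ba71; claimed = 3371 → mismatch.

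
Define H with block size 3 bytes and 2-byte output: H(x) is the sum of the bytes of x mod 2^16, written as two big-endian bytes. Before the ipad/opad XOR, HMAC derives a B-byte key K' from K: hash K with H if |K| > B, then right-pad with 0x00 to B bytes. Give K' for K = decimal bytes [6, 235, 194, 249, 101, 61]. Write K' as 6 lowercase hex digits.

034e00

|K| = 6 > B = 3, so first hash the key.
H(K): sum = 6+235+194+249+101+61 = 846 → 03 4e.
Zero-pad H(K) = 03 4e to 3 bytes: K' = 03 4e 00.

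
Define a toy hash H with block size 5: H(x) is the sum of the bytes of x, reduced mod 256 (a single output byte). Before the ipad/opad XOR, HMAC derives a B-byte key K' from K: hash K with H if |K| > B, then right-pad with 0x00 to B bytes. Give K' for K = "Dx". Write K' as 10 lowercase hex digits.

4478000000

Key "Dx" = 44 78 is 2 bytes ≤ B = 5; zero-pad to 5 bytes: K' = 44 78 00 00 00.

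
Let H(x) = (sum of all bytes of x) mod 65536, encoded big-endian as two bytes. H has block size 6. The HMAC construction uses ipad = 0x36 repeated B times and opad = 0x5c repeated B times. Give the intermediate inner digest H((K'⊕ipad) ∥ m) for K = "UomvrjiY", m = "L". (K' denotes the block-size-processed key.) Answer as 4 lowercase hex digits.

01cc

Key "UomvrjiY" = 55 6f 6d 76 72 6a 69 59 is 8 bytes > B = 6, so hash it first: H(key) = 03 45, then zero-pad to 6 bytes: K' = 03 45 00 00 00 00.
K' ⊕ ipad = 35 73 36 36 36 36.
Inner input = 35 73 36 36 36 36 ∥ 4c.
Inner hash: sum = 53+115+54+54+54+54+76 = 460 → 01 cc.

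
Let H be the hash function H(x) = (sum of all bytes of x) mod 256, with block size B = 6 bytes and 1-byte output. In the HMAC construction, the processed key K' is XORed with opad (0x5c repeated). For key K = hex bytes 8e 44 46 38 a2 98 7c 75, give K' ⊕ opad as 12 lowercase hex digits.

275c5c5c5c5c

Key hex bytes 8e 44 46 38 a2 98 7c 75 is 8 bytes > B = 6, so hash it first: H(key) = 7b, then zero-pad to 6 bytes: K' = 7b 00 00 00 00 00.
XOR each byte with 0x5c: 7b⊕5c=27, 00⊕5c=5c, 00⊕5c=5c, 00⊕5c=5c, 00⊕5c=5c, 00⊕5c=5c.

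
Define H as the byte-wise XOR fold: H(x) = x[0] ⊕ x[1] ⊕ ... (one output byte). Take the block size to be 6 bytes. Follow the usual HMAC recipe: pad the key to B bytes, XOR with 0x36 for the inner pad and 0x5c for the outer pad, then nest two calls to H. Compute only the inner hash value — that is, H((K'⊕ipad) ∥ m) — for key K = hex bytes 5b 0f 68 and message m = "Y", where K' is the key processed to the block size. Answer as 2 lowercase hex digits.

65

Key hex bytes 5b 0f 68 is 3 bytes ≤ B = 6; zero-pad to 6 bytes: K' = 5b 0f 68 00 00 00.
K' ⊕ ipad = 6d 39 5e 36 36 36.
Inner input = 6d 39 5e 36 36 36 ∥ 59.
Inner hash: XOR 6d⊕39⊕5e⊕36⊕36⊕36⊕59 = 65.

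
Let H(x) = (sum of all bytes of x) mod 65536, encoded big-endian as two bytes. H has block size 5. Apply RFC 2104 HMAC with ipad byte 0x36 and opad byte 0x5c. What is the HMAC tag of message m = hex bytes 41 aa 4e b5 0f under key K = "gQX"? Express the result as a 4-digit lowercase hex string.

0196

Key "gQX" = 67 51 58 is 3 bytes ≤ B = 5; zero-pad to 5 bytes: K' = 67 51 58 00 00.
K' ⊕ ipad = 51 67 6e 36 36.  K' ⊕ opad = 3b 0d 04 5c 5c.
Inner input = (K'⊕ipad) ∥ m = 51 67 6e 36 36 ∥ 41 aa 4e b5 0f.
Inner hash: sum = 81+103+110+54+54+65+170+78+181+15 = 911 → 03 8f.
Outer input = (K'⊕opad) ∥ inner = 3b 0d 04 5c 5c ∥ 03 8f.
Outer hash (tag): sum = 59+13+4+92+92+3+143 = 406 → 01 96.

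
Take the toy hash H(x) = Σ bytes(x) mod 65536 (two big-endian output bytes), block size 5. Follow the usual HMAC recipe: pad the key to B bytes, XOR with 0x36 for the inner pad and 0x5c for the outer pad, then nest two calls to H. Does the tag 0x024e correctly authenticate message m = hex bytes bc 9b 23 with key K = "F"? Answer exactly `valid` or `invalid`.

Key "F" = 46 is 1 byte ≤ B = 5; zero-pad to 5 bytes: K' = 46 00 00 00 00.
K' ⊕ ipad = 70 36 36 36 36; K' ⊕ opad = 1a 5c 5c 5c 5c.
Inner hash: sum = 112+54+54+54+54+188+155+35 = 706 → 02 c2.
Outer hash (recomputed tag): sum = 26+92+92+92+92+2+194 = 590 → 02 4e.
Recomputed tag = 024e; claimed = 024e → match.

valid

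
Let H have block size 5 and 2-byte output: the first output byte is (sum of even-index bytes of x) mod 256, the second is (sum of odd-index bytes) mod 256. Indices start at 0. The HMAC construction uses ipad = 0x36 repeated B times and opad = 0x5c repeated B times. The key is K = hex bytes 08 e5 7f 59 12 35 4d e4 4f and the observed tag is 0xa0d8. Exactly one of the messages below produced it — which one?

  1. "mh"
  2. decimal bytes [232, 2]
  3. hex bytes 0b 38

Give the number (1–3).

Key hex bytes 08 e5 7f 59 12 35 4d e4 4f is 9 bytes > B = 5, so hash it first: H(key) = 35 57, then zero-pad to 5 bytes: K' = 35 57 00 00 00.
K' ⊕ ipad = 03 61 36 36 36; K' ⊕ opad = 69 0b 5c 5c 5c.
m1: inner = H(03 61 36 36 36 6d 68) = d7 04; tag = H(69 0b 5c 5c 5c d7 04) = 253e
m2: inner = H(03 61 36 36 36 e8 02) = 71 7f; tag = H(69 0b 5c 5c 5c 71 7f) = a0d8 ← matches
m3: inner = H(03 61 36 36 36 0b 38) = a7 a2; tag = H(69 0b 5c 5c 5c a7 a2) = c30e

2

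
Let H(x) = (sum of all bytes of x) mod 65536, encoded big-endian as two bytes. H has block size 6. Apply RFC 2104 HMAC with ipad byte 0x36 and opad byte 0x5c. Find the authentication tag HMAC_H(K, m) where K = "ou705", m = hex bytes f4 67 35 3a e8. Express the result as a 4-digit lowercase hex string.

0289

Key "ou705" = 6f 75 37 30 35 is 5 bytes ≤ B = 6; zero-pad to 6 bytes: K' = 6f 75 37 30 35 00.
K' ⊕ ipad = 59 43 01 06 03 36.  K' ⊕ opad = 33 29 6b 6c 69 5c.
Inner input = (K'⊕ipad) ∥ m = 59 43 01 06 03 36 ∥ f4 67 35 3a e8.
Inner hash: sum = 89+67+1+6+3+54+244+103+53+58+232 = 910 → 03 8e.
Outer input = (K'⊕opad) ∥ inner = 33 29 6b 6c 69 5c ∥ 03 8e.
Outer hash (tag): sum = 51+41+107+108+105+92+3+142 = 649 → 02 89.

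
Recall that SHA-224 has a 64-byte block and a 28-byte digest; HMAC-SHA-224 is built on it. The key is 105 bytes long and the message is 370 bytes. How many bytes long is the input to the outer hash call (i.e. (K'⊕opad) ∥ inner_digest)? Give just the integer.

Key is 105 > 64 bytes, so it is hashed to 28 bytes then zero-padded to 64: |K'| = 64.
Outer input = (K'⊕opad) ∥ H(inner) → 64 + 28 = 92 bytes.

92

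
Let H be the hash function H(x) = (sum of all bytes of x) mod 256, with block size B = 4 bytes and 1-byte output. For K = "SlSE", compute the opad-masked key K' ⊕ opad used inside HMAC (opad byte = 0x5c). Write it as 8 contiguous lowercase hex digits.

0f300f19

Key "SlSE" = 53 6c 53 45 is exactly B = 4 bytes: K' = 53 6c 53 45.
XOR each byte with 0x5c: 53⊕5c=0f, 6c⊕5c=30, 53⊕5c=0f, 45⊕5c=19.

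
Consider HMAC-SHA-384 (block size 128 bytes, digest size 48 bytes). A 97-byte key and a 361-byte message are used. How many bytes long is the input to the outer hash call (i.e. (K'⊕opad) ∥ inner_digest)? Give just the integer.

176

Key is 97 ≤ 128 bytes, zero-padded: |K'| = 128.
Outer input = (K'⊕opad) ∥ H(inner) → 128 + 48 = 176 bytes.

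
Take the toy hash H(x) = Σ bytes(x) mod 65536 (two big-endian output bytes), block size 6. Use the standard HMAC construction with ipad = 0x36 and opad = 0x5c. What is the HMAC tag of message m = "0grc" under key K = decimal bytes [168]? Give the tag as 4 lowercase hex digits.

02db

Key decimal bytes [168] = a8 is 1 byte ≤ B = 6; zero-pad to 6 bytes: K' = a8 00 00 00 00 00.
K' ⊕ ipad = 9e 36 36 36 36 36.  K' ⊕ opad = f4 5c 5c 5c 5c 5c.
Inner input = (K'⊕ipad) ∥ m = 9e 36 36 36 36 36 ∥ 30 67 72 63.
Inner hash: sum = 158+54+54+54+54+54+48+103+114+99 = 792 → 03 18.
Outer input = (K'⊕opad) ∥ inner = f4 5c 5c 5c 5c 5c ∥ 03 18.
Outer hash (tag): sum = 244+92+92+92+92+92+3+24 = 731 → 02 db.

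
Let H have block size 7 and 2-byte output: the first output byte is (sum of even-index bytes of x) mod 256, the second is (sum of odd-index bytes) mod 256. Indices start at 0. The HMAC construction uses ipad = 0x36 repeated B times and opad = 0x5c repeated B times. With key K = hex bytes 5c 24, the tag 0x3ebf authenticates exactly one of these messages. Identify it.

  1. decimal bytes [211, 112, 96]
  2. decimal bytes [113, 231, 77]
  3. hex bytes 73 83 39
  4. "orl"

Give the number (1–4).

Key hex bytes 5c 24 is 2 bytes ≤ B = 7; zero-pad to 7 bytes: K' = 5c 24 00 00 00 00 00.
K' ⊕ ipad = 6a 12 36 36 36 36 36; K' ⊕ opad = 00 78 5c 5c 5c 5c 5c.
m1: inner = H(6a 12 36 36 36 36 36 d3 70 60) = 7c b1; tag = H(00 78 5c 5c 5c 5c 5c 7c b1) = c5ac
m2: inner = H(6a 12 36 36 36 36 36 71 e7 4d) = f3 3c; tag = H(00 78 5c 5c 5c 5c 5c f3 3c) = 5023
m3: inner = H(6a 12 36 36 36 36 36 73 83 39) = 8f 2a; tag = H(00 78 5c 5c 5c 5c 5c 8f 2a) = 3ebf ← matches
m4: inner = H(6a 12 36 36 36 36 36 6f 72 6c) = 7e 59; tag = H(00 78 5c 5c 5c 5c 5c 7e 59) = 6dae

3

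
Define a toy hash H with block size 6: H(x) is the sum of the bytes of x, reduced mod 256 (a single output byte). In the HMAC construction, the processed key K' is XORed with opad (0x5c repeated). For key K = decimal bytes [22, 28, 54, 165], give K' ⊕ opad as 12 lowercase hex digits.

4a406af95c5c

Key decimal bytes [22, 28, 54, 165] = 16 1c 36 a5 is 4 bytes ≤ B = 6; zero-pad to 6 bytes: K' = 16 1c 36 a5 00 00.
XOR each byte with 0x5c: 16⊕5c=4a, 1c⊕5c=40, 36⊕5c=6a, a5⊕5c=f9, 00⊕5c=5c, 00⊕5c=5c.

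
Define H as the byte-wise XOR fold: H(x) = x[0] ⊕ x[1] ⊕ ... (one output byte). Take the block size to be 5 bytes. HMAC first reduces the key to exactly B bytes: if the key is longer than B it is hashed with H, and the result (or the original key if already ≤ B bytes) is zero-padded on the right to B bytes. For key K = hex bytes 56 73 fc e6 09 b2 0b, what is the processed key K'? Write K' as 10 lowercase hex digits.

|K| = 7 > B = 5, so first hash the key.
H(K): XOR 56⊕73⊕fc⊕e6⊕09⊕b2⊕0b = 8f.
Zero-pad H(K) = 8f to 5 bytes: K' = 8f 00 00 00 00.

8f00000000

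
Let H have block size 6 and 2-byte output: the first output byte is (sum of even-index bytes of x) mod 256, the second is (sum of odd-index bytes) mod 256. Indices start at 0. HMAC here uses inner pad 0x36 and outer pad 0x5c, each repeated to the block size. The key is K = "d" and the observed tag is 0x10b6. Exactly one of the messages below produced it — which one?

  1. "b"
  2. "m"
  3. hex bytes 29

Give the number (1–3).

1

Key "d" = 64 is 1 byte ≤ B = 6; zero-pad to 6 bytes: K' = 64 00 00 00 00 00.
K' ⊕ ipad = 52 36 36 36 36 36; K' ⊕ opad = 38 5c 5c 5c 5c 5c.
m1: inner = H(52 36 36 36 36 36 62) = 20 a2; tag = H(38 5c 5c 5c 5c 5c 20 a2) = 10b6 ← matches
m2: inner = H(52 36 36 36 36 36 6d) = 2b a2; tag = H(38 5c 5c 5c 5c 5c 2b a2) = 1bb6
m3: inner = H(52 36 36 36 36 36 29) = e7 a2; tag = H(38 5c 5c 5c 5c 5c e7 a2) = d7b6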